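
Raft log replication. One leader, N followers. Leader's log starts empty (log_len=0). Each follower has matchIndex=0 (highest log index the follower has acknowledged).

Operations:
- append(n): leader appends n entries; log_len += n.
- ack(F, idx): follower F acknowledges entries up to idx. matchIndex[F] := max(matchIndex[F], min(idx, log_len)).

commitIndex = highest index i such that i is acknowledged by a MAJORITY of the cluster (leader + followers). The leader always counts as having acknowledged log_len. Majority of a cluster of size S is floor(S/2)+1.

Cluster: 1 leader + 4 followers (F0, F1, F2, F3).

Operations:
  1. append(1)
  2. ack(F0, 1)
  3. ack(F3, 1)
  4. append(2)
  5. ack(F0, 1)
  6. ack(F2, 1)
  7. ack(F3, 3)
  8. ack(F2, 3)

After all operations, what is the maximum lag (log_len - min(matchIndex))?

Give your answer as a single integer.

Answer: 3

Derivation:
Op 1: append 1 -> log_len=1
Op 2: F0 acks idx 1 -> match: F0=1 F1=0 F2=0 F3=0; commitIndex=0
Op 3: F3 acks idx 1 -> match: F0=1 F1=0 F2=0 F3=1; commitIndex=1
Op 4: append 2 -> log_len=3
Op 5: F0 acks idx 1 -> match: F0=1 F1=0 F2=0 F3=1; commitIndex=1
Op 6: F2 acks idx 1 -> match: F0=1 F1=0 F2=1 F3=1; commitIndex=1
Op 7: F3 acks idx 3 -> match: F0=1 F1=0 F2=1 F3=3; commitIndex=1
Op 8: F2 acks idx 3 -> match: F0=1 F1=0 F2=3 F3=3; commitIndex=3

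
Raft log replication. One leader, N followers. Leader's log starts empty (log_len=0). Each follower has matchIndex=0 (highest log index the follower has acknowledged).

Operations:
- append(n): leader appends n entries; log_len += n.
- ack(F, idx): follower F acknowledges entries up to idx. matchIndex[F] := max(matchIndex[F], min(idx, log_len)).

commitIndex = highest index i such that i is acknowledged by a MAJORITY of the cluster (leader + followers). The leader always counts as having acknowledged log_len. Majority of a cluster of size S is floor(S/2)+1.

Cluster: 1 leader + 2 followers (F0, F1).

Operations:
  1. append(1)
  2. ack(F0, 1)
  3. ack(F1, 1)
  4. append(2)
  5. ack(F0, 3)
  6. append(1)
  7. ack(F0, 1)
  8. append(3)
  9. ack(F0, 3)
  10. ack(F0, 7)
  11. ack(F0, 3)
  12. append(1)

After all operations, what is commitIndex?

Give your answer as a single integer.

Op 1: append 1 -> log_len=1
Op 2: F0 acks idx 1 -> match: F0=1 F1=0; commitIndex=1
Op 3: F1 acks idx 1 -> match: F0=1 F1=1; commitIndex=1
Op 4: append 2 -> log_len=3
Op 5: F0 acks idx 3 -> match: F0=3 F1=1; commitIndex=3
Op 6: append 1 -> log_len=4
Op 7: F0 acks idx 1 -> match: F0=3 F1=1; commitIndex=3
Op 8: append 3 -> log_len=7
Op 9: F0 acks idx 3 -> match: F0=3 F1=1; commitIndex=3
Op 10: F0 acks idx 7 -> match: F0=7 F1=1; commitIndex=7
Op 11: F0 acks idx 3 -> match: F0=7 F1=1; commitIndex=7
Op 12: append 1 -> log_len=8

Answer: 7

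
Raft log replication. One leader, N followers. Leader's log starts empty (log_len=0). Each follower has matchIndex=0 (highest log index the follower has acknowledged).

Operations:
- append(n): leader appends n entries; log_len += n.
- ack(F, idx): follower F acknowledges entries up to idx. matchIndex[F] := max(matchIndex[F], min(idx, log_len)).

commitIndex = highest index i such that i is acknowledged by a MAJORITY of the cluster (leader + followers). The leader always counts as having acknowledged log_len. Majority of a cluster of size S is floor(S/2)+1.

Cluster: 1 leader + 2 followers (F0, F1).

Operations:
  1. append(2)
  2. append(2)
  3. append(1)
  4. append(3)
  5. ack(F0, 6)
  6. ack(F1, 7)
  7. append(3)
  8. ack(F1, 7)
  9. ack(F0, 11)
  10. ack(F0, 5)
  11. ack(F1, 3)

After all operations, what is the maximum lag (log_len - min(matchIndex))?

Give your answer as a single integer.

Answer: 4

Derivation:
Op 1: append 2 -> log_len=2
Op 2: append 2 -> log_len=4
Op 3: append 1 -> log_len=5
Op 4: append 3 -> log_len=8
Op 5: F0 acks idx 6 -> match: F0=6 F1=0; commitIndex=6
Op 6: F1 acks idx 7 -> match: F0=6 F1=7; commitIndex=7
Op 7: append 3 -> log_len=11
Op 8: F1 acks idx 7 -> match: F0=6 F1=7; commitIndex=7
Op 9: F0 acks idx 11 -> match: F0=11 F1=7; commitIndex=11
Op 10: F0 acks idx 5 -> match: F0=11 F1=7; commitIndex=11
Op 11: F1 acks idx 3 -> match: F0=11 F1=7; commitIndex=11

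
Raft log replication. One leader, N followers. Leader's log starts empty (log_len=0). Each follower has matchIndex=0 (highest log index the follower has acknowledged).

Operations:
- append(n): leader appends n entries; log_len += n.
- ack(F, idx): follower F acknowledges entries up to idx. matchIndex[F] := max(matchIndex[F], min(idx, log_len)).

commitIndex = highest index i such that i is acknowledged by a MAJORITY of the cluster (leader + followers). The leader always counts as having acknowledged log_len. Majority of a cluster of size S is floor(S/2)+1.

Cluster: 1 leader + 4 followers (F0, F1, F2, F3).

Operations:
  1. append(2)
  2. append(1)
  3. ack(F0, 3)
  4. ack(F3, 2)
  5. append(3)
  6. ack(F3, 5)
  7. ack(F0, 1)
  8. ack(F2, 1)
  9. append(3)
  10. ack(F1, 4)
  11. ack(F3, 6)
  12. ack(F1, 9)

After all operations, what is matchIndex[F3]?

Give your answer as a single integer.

Answer: 6

Derivation:
Op 1: append 2 -> log_len=2
Op 2: append 1 -> log_len=3
Op 3: F0 acks idx 3 -> match: F0=3 F1=0 F2=0 F3=0; commitIndex=0
Op 4: F3 acks idx 2 -> match: F0=3 F1=0 F2=0 F3=2; commitIndex=2
Op 5: append 3 -> log_len=6
Op 6: F3 acks idx 5 -> match: F0=3 F1=0 F2=0 F3=5; commitIndex=3
Op 7: F0 acks idx 1 -> match: F0=3 F1=0 F2=0 F3=5; commitIndex=3
Op 8: F2 acks idx 1 -> match: F0=3 F1=0 F2=1 F3=5; commitIndex=3
Op 9: append 3 -> log_len=9
Op 10: F1 acks idx 4 -> match: F0=3 F1=4 F2=1 F3=5; commitIndex=4
Op 11: F3 acks idx 6 -> match: F0=3 F1=4 F2=1 F3=6; commitIndex=4
Op 12: F1 acks idx 9 -> match: F0=3 F1=9 F2=1 F3=6; commitIndex=6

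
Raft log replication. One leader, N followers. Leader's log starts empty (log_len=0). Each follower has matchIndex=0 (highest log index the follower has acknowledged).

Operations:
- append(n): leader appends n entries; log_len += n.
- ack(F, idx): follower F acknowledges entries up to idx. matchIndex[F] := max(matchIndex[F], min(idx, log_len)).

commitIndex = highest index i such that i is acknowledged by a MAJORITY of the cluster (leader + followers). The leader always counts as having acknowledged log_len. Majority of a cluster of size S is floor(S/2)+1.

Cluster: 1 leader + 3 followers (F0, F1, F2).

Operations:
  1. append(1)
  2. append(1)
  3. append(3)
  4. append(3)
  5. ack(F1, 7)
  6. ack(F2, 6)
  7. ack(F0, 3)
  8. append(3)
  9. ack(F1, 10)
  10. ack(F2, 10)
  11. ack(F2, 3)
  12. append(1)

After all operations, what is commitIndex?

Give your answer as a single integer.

Op 1: append 1 -> log_len=1
Op 2: append 1 -> log_len=2
Op 3: append 3 -> log_len=5
Op 4: append 3 -> log_len=8
Op 5: F1 acks idx 7 -> match: F0=0 F1=7 F2=0; commitIndex=0
Op 6: F2 acks idx 6 -> match: F0=0 F1=7 F2=6; commitIndex=6
Op 7: F0 acks idx 3 -> match: F0=3 F1=7 F2=6; commitIndex=6
Op 8: append 3 -> log_len=11
Op 9: F1 acks idx 10 -> match: F0=3 F1=10 F2=6; commitIndex=6
Op 10: F2 acks idx 10 -> match: F0=3 F1=10 F2=10; commitIndex=10
Op 11: F2 acks idx 3 -> match: F0=3 F1=10 F2=10; commitIndex=10
Op 12: append 1 -> log_len=12

Answer: 10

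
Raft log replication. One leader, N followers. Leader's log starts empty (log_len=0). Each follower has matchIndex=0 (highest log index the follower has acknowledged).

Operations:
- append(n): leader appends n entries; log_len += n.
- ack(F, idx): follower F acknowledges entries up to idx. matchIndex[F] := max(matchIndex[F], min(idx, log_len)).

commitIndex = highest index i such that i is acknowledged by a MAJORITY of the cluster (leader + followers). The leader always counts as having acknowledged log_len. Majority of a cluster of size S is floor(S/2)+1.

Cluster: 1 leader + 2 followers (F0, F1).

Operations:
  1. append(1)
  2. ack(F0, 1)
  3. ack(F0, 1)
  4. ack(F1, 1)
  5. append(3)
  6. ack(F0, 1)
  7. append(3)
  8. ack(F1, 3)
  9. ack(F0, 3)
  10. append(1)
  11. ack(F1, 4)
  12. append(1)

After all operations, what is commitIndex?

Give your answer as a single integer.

Op 1: append 1 -> log_len=1
Op 2: F0 acks idx 1 -> match: F0=1 F1=0; commitIndex=1
Op 3: F0 acks idx 1 -> match: F0=1 F1=0; commitIndex=1
Op 4: F1 acks idx 1 -> match: F0=1 F1=1; commitIndex=1
Op 5: append 3 -> log_len=4
Op 6: F0 acks idx 1 -> match: F0=1 F1=1; commitIndex=1
Op 7: append 3 -> log_len=7
Op 8: F1 acks idx 3 -> match: F0=1 F1=3; commitIndex=3
Op 9: F0 acks idx 3 -> match: F0=3 F1=3; commitIndex=3
Op 10: append 1 -> log_len=8
Op 11: F1 acks idx 4 -> match: F0=3 F1=4; commitIndex=4
Op 12: append 1 -> log_len=9

Answer: 4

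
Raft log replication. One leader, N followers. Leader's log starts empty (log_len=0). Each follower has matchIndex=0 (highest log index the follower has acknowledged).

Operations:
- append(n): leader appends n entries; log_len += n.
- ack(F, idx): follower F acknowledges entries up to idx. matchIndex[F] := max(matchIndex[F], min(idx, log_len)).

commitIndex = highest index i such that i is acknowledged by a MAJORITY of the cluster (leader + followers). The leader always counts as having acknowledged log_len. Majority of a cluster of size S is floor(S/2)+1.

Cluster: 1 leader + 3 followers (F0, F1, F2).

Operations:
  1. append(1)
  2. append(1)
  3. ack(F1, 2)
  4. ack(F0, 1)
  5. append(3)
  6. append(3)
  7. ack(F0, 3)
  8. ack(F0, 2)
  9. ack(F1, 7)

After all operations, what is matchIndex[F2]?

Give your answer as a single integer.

Op 1: append 1 -> log_len=1
Op 2: append 1 -> log_len=2
Op 3: F1 acks idx 2 -> match: F0=0 F1=2 F2=0; commitIndex=0
Op 4: F0 acks idx 1 -> match: F0=1 F1=2 F2=0; commitIndex=1
Op 5: append 3 -> log_len=5
Op 6: append 3 -> log_len=8
Op 7: F0 acks idx 3 -> match: F0=3 F1=2 F2=0; commitIndex=2
Op 8: F0 acks idx 2 -> match: F0=3 F1=2 F2=0; commitIndex=2
Op 9: F1 acks idx 7 -> match: F0=3 F1=7 F2=0; commitIndex=3

Answer: 0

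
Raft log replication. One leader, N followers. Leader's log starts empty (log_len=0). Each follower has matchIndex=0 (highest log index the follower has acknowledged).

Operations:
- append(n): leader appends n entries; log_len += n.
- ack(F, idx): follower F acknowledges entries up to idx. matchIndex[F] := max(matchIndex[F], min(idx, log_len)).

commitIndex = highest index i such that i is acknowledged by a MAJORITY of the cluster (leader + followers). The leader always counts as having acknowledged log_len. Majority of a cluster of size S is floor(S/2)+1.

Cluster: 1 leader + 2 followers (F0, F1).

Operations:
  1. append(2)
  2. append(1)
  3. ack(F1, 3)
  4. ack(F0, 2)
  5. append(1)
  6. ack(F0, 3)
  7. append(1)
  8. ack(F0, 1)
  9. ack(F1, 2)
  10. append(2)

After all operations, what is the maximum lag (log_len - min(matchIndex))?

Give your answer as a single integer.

Op 1: append 2 -> log_len=2
Op 2: append 1 -> log_len=3
Op 3: F1 acks idx 3 -> match: F0=0 F1=3; commitIndex=3
Op 4: F0 acks idx 2 -> match: F0=2 F1=3; commitIndex=3
Op 5: append 1 -> log_len=4
Op 6: F0 acks idx 3 -> match: F0=3 F1=3; commitIndex=3
Op 7: append 1 -> log_len=5
Op 8: F0 acks idx 1 -> match: F0=3 F1=3; commitIndex=3
Op 9: F1 acks idx 2 -> match: F0=3 F1=3; commitIndex=3
Op 10: append 2 -> log_len=7

Answer: 4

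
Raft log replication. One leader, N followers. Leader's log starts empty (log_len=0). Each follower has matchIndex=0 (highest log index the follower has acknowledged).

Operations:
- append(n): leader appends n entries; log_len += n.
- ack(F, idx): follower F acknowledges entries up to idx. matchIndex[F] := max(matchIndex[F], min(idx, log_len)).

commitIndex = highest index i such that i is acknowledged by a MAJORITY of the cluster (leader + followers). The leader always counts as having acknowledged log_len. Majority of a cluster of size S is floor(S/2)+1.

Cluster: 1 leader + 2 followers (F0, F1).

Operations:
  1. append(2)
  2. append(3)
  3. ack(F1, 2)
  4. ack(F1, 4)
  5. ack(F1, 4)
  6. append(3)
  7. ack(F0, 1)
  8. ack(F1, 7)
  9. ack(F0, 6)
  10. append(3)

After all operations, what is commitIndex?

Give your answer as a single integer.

Op 1: append 2 -> log_len=2
Op 2: append 3 -> log_len=5
Op 3: F1 acks idx 2 -> match: F0=0 F1=2; commitIndex=2
Op 4: F1 acks idx 4 -> match: F0=0 F1=4; commitIndex=4
Op 5: F1 acks idx 4 -> match: F0=0 F1=4; commitIndex=4
Op 6: append 3 -> log_len=8
Op 7: F0 acks idx 1 -> match: F0=1 F1=4; commitIndex=4
Op 8: F1 acks idx 7 -> match: F0=1 F1=7; commitIndex=7
Op 9: F0 acks idx 6 -> match: F0=6 F1=7; commitIndex=7
Op 10: append 3 -> log_len=11

Answer: 7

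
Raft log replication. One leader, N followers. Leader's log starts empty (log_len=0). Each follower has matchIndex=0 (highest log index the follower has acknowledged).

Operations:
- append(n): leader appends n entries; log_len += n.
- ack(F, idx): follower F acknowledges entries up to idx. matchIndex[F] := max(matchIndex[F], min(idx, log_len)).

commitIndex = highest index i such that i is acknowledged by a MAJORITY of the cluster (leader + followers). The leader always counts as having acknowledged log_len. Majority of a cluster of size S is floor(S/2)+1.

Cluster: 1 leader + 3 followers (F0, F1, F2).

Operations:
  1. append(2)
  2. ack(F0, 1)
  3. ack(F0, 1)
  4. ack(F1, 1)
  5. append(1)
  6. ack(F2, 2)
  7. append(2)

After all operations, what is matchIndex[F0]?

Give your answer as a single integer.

Op 1: append 2 -> log_len=2
Op 2: F0 acks idx 1 -> match: F0=1 F1=0 F2=0; commitIndex=0
Op 3: F0 acks idx 1 -> match: F0=1 F1=0 F2=0; commitIndex=0
Op 4: F1 acks idx 1 -> match: F0=1 F1=1 F2=0; commitIndex=1
Op 5: append 1 -> log_len=3
Op 6: F2 acks idx 2 -> match: F0=1 F1=1 F2=2; commitIndex=1
Op 7: append 2 -> log_len=5

Answer: 1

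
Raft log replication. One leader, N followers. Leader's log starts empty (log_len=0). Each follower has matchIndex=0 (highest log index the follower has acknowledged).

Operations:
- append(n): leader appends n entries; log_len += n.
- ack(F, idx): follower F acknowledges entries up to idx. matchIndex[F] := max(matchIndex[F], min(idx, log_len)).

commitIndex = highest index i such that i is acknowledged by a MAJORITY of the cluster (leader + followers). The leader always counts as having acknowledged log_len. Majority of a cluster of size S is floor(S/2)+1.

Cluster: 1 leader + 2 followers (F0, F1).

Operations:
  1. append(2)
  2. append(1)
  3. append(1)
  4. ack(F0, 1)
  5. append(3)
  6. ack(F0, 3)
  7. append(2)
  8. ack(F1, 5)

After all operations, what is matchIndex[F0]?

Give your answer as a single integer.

Answer: 3

Derivation:
Op 1: append 2 -> log_len=2
Op 2: append 1 -> log_len=3
Op 3: append 1 -> log_len=4
Op 4: F0 acks idx 1 -> match: F0=1 F1=0; commitIndex=1
Op 5: append 3 -> log_len=7
Op 6: F0 acks idx 3 -> match: F0=3 F1=0; commitIndex=3
Op 7: append 2 -> log_len=9
Op 8: F1 acks idx 5 -> match: F0=3 F1=5; commitIndex=5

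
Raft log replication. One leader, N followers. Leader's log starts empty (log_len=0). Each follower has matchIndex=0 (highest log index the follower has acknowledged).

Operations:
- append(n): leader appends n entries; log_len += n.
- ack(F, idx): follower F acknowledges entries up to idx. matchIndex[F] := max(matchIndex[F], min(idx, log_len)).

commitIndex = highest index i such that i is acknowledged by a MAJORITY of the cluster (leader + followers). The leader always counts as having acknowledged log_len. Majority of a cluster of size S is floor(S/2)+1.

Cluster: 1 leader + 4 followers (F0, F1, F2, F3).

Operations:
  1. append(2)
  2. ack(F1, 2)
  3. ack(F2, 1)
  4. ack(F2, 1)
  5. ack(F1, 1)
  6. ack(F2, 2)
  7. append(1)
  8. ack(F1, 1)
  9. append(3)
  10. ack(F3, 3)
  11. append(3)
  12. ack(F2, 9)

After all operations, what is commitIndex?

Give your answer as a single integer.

Answer: 3

Derivation:
Op 1: append 2 -> log_len=2
Op 2: F1 acks idx 2 -> match: F0=0 F1=2 F2=0 F3=0; commitIndex=0
Op 3: F2 acks idx 1 -> match: F0=0 F1=2 F2=1 F3=0; commitIndex=1
Op 4: F2 acks idx 1 -> match: F0=0 F1=2 F2=1 F3=0; commitIndex=1
Op 5: F1 acks idx 1 -> match: F0=0 F1=2 F2=1 F3=0; commitIndex=1
Op 6: F2 acks idx 2 -> match: F0=0 F1=2 F2=2 F3=0; commitIndex=2
Op 7: append 1 -> log_len=3
Op 8: F1 acks idx 1 -> match: F0=0 F1=2 F2=2 F3=0; commitIndex=2
Op 9: append 3 -> log_len=6
Op 10: F3 acks idx 3 -> match: F0=0 F1=2 F2=2 F3=3; commitIndex=2
Op 11: append 3 -> log_len=9
Op 12: F2 acks idx 9 -> match: F0=0 F1=2 F2=9 F3=3; commitIndex=3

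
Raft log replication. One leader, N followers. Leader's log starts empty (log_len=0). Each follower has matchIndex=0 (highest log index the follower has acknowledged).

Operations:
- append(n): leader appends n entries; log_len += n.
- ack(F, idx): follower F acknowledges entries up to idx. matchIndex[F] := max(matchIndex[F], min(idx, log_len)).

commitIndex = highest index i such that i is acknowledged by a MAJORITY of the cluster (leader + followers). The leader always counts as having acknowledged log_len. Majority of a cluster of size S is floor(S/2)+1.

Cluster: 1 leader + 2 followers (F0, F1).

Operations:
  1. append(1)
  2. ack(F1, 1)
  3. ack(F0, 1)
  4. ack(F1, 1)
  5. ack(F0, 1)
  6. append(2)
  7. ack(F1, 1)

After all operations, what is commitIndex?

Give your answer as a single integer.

Op 1: append 1 -> log_len=1
Op 2: F1 acks idx 1 -> match: F0=0 F1=1; commitIndex=1
Op 3: F0 acks idx 1 -> match: F0=1 F1=1; commitIndex=1
Op 4: F1 acks idx 1 -> match: F0=1 F1=1; commitIndex=1
Op 5: F0 acks idx 1 -> match: F0=1 F1=1; commitIndex=1
Op 6: append 2 -> log_len=3
Op 7: F1 acks idx 1 -> match: F0=1 F1=1; commitIndex=1

Answer: 1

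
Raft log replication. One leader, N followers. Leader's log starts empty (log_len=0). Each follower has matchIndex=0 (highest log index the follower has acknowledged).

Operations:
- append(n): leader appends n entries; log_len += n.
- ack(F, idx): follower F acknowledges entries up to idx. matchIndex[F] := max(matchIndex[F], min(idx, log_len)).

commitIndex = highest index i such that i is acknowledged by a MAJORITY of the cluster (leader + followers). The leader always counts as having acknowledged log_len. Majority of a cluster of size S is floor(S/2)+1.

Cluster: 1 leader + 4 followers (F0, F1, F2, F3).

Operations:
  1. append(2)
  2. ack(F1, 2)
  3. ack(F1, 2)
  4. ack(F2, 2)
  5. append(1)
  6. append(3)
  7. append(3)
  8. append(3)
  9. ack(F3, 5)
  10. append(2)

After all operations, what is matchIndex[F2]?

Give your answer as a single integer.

Answer: 2

Derivation:
Op 1: append 2 -> log_len=2
Op 2: F1 acks idx 2 -> match: F0=0 F1=2 F2=0 F3=0; commitIndex=0
Op 3: F1 acks idx 2 -> match: F0=0 F1=2 F2=0 F3=0; commitIndex=0
Op 4: F2 acks idx 2 -> match: F0=0 F1=2 F2=2 F3=0; commitIndex=2
Op 5: append 1 -> log_len=3
Op 6: append 3 -> log_len=6
Op 7: append 3 -> log_len=9
Op 8: append 3 -> log_len=12
Op 9: F3 acks idx 5 -> match: F0=0 F1=2 F2=2 F3=5; commitIndex=2
Op 10: append 2 -> log_len=14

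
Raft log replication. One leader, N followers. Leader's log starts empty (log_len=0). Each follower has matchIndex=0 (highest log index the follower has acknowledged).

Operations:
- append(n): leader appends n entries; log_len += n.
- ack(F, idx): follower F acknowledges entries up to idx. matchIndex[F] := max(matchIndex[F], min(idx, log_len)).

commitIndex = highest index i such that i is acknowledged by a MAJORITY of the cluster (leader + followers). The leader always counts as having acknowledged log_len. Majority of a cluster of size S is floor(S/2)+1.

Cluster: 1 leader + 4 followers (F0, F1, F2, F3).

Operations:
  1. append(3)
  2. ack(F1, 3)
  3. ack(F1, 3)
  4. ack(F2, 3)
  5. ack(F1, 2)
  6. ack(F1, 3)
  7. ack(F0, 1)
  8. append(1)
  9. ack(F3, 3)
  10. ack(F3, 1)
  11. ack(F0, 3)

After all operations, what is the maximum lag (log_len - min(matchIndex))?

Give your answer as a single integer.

Op 1: append 3 -> log_len=3
Op 2: F1 acks idx 3 -> match: F0=0 F1=3 F2=0 F3=0; commitIndex=0
Op 3: F1 acks idx 3 -> match: F0=0 F1=3 F2=0 F3=0; commitIndex=0
Op 4: F2 acks idx 3 -> match: F0=0 F1=3 F2=3 F3=0; commitIndex=3
Op 5: F1 acks idx 2 -> match: F0=0 F1=3 F2=3 F3=0; commitIndex=3
Op 6: F1 acks idx 3 -> match: F0=0 F1=3 F2=3 F3=0; commitIndex=3
Op 7: F0 acks idx 1 -> match: F0=1 F1=3 F2=3 F3=0; commitIndex=3
Op 8: append 1 -> log_len=4
Op 9: F3 acks idx 3 -> match: F0=1 F1=3 F2=3 F3=3; commitIndex=3
Op 10: F3 acks idx 1 -> match: F0=1 F1=3 F2=3 F3=3; commitIndex=3
Op 11: F0 acks idx 3 -> match: F0=3 F1=3 F2=3 F3=3; commitIndex=3

Answer: 1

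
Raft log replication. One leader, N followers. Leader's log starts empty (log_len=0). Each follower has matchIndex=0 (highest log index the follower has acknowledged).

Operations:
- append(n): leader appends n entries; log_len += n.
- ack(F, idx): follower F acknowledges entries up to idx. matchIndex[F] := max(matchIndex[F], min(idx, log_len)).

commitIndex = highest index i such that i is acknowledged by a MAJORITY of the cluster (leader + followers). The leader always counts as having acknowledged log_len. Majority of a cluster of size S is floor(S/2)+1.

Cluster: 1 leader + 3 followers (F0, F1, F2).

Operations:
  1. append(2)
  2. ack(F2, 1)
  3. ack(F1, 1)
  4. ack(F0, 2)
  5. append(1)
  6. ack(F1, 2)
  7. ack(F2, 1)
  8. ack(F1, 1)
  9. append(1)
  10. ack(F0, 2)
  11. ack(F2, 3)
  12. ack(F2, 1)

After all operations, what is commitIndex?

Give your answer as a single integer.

Answer: 2

Derivation:
Op 1: append 2 -> log_len=2
Op 2: F2 acks idx 1 -> match: F0=0 F1=0 F2=1; commitIndex=0
Op 3: F1 acks idx 1 -> match: F0=0 F1=1 F2=1; commitIndex=1
Op 4: F0 acks idx 2 -> match: F0=2 F1=1 F2=1; commitIndex=1
Op 5: append 1 -> log_len=3
Op 6: F1 acks idx 2 -> match: F0=2 F1=2 F2=1; commitIndex=2
Op 7: F2 acks idx 1 -> match: F0=2 F1=2 F2=1; commitIndex=2
Op 8: F1 acks idx 1 -> match: F0=2 F1=2 F2=1; commitIndex=2
Op 9: append 1 -> log_len=4
Op 10: F0 acks idx 2 -> match: F0=2 F1=2 F2=1; commitIndex=2
Op 11: F2 acks idx 3 -> match: F0=2 F1=2 F2=3; commitIndex=2
Op 12: F2 acks idx 1 -> match: F0=2 F1=2 F2=3; commitIndex=2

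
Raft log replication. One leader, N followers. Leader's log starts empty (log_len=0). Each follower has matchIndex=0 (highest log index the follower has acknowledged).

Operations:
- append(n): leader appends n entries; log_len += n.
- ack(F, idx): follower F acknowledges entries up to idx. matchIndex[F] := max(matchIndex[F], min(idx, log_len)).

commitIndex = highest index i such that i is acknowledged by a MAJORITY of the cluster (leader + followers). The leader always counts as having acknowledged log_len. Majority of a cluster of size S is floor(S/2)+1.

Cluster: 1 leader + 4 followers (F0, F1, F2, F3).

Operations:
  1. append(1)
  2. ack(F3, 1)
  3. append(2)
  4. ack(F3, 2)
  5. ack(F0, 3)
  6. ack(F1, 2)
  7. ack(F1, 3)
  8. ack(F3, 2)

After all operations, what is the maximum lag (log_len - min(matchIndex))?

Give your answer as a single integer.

Op 1: append 1 -> log_len=1
Op 2: F3 acks idx 1 -> match: F0=0 F1=0 F2=0 F3=1; commitIndex=0
Op 3: append 2 -> log_len=3
Op 4: F3 acks idx 2 -> match: F0=0 F1=0 F2=0 F3=2; commitIndex=0
Op 5: F0 acks idx 3 -> match: F0=3 F1=0 F2=0 F3=2; commitIndex=2
Op 6: F1 acks idx 2 -> match: F0=3 F1=2 F2=0 F3=2; commitIndex=2
Op 7: F1 acks idx 3 -> match: F0=3 F1=3 F2=0 F3=2; commitIndex=3
Op 8: F3 acks idx 2 -> match: F0=3 F1=3 F2=0 F3=2; commitIndex=3

Answer: 3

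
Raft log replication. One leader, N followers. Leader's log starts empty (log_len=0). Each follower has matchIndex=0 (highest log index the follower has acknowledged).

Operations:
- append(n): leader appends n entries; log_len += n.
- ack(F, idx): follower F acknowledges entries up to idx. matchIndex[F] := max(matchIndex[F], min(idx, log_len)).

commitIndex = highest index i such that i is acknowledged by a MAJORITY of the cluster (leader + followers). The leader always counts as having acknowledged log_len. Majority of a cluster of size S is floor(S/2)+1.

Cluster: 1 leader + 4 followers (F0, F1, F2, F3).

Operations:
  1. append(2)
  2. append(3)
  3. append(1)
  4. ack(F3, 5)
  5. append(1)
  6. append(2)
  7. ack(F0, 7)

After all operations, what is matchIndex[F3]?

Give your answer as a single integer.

Answer: 5

Derivation:
Op 1: append 2 -> log_len=2
Op 2: append 3 -> log_len=5
Op 3: append 1 -> log_len=6
Op 4: F3 acks idx 5 -> match: F0=0 F1=0 F2=0 F3=5; commitIndex=0
Op 5: append 1 -> log_len=7
Op 6: append 2 -> log_len=9
Op 7: F0 acks idx 7 -> match: F0=7 F1=0 F2=0 F3=5; commitIndex=5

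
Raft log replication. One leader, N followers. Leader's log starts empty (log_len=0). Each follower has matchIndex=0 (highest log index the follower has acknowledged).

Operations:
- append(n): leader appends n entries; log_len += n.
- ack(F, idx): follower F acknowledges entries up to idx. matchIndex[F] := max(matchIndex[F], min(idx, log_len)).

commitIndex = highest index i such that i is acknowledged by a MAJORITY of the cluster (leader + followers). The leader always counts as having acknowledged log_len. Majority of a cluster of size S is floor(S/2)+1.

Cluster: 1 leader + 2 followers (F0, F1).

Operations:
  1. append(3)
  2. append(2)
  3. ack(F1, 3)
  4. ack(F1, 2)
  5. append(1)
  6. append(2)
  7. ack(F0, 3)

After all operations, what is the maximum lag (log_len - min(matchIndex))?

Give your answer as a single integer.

Answer: 5

Derivation:
Op 1: append 3 -> log_len=3
Op 2: append 2 -> log_len=5
Op 3: F1 acks idx 3 -> match: F0=0 F1=3; commitIndex=3
Op 4: F1 acks idx 2 -> match: F0=0 F1=3; commitIndex=3
Op 5: append 1 -> log_len=6
Op 6: append 2 -> log_len=8
Op 7: F0 acks idx 3 -> match: F0=3 F1=3; commitIndex=3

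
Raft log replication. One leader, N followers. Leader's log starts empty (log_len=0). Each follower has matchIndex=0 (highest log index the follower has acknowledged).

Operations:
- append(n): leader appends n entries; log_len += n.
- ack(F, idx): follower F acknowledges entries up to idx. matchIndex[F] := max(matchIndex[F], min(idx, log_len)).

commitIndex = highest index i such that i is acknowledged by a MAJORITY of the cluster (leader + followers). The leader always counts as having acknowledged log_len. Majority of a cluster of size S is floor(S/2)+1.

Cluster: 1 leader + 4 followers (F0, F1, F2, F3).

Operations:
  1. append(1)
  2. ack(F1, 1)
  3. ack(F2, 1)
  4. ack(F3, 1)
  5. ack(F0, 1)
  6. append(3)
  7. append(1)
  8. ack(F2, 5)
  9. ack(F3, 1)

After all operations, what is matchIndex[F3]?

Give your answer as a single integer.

Answer: 1

Derivation:
Op 1: append 1 -> log_len=1
Op 2: F1 acks idx 1 -> match: F0=0 F1=1 F2=0 F3=0; commitIndex=0
Op 3: F2 acks idx 1 -> match: F0=0 F1=1 F2=1 F3=0; commitIndex=1
Op 4: F3 acks idx 1 -> match: F0=0 F1=1 F2=1 F3=1; commitIndex=1
Op 5: F0 acks idx 1 -> match: F0=1 F1=1 F2=1 F3=1; commitIndex=1
Op 6: append 3 -> log_len=4
Op 7: append 1 -> log_len=5
Op 8: F2 acks idx 5 -> match: F0=1 F1=1 F2=5 F3=1; commitIndex=1
Op 9: F3 acks idx 1 -> match: F0=1 F1=1 F2=5 F3=1; commitIndex=1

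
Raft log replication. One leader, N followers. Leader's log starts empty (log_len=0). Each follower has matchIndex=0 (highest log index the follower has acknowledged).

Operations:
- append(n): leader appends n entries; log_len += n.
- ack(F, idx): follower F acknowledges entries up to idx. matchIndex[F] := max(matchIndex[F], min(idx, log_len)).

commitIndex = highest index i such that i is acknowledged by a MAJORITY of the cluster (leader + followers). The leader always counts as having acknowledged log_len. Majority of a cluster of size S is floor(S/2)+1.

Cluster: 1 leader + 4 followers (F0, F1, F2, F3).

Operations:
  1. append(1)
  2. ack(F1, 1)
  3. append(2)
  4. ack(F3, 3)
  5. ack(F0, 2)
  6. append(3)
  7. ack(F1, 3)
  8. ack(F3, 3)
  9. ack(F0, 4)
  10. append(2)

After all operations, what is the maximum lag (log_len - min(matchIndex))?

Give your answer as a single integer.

Op 1: append 1 -> log_len=1
Op 2: F1 acks idx 1 -> match: F0=0 F1=1 F2=0 F3=0; commitIndex=0
Op 3: append 2 -> log_len=3
Op 4: F3 acks idx 3 -> match: F0=0 F1=1 F2=0 F3=3; commitIndex=1
Op 5: F0 acks idx 2 -> match: F0=2 F1=1 F2=0 F3=3; commitIndex=2
Op 6: append 3 -> log_len=6
Op 7: F1 acks idx 3 -> match: F0=2 F1=3 F2=0 F3=3; commitIndex=3
Op 8: F3 acks idx 3 -> match: F0=2 F1=3 F2=0 F3=3; commitIndex=3
Op 9: F0 acks idx 4 -> match: F0=4 F1=3 F2=0 F3=3; commitIndex=3
Op 10: append 2 -> log_len=8

Answer: 8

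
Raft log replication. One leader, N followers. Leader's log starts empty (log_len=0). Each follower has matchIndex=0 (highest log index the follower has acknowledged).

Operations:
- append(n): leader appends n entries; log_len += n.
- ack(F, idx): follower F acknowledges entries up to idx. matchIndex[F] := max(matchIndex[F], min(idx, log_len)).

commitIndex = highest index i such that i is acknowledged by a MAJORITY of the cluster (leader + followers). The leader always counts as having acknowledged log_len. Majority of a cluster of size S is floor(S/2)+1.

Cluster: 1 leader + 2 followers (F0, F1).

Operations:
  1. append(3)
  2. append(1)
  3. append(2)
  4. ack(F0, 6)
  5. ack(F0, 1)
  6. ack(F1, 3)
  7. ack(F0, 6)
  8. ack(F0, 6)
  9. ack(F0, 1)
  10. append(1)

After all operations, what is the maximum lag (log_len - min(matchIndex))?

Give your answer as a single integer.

Op 1: append 3 -> log_len=3
Op 2: append 1 -> log_len=4
Op 3: append 2 -> log_len=6
Op 4: F0 acks idx 6 -> match: F0=6 F1=0; commitIndex=6
Op 5: F0 acks idx 1 -> match: F0=6 F1=0; commitIndex=6
Op 6: F1 acks idx 3 -> match: F0=6 F1=3; commitIndex=6
Op 7: F0 acks idx 6 -> match: F0=6 F1=3; commitIndex=6
Op 8: F0 acks idx 6 -> match: F0=6 F1=3; commitIndex=6
Op 9: F0 acks idx 1 -> match: F0=6 F1=3; commitIndex=6
Op 10: append 1 -> log_len=7

Answer: 4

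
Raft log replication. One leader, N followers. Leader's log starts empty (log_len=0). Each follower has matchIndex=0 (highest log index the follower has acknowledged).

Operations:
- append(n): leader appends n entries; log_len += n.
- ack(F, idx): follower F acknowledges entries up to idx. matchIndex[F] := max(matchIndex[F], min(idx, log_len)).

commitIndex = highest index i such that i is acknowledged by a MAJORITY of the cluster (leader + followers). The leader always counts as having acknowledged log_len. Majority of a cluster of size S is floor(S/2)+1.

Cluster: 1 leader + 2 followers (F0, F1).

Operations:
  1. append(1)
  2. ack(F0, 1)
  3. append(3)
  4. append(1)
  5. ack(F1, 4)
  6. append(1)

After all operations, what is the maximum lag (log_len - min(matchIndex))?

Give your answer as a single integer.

Op 1: append 1 -> log_len=1
Op 2: F0 acks idx 1 -> match: F0=1 F1=0; commitIndex=1
Op 3: append 3 -> log_len=4
Op 4: append 1 -> log_len=5
Op 5: F1 acks idx 4 -> match: F0=1 F1=4; commitIndex=4
Op 6: append 1 -> log_len=6

Answer: 5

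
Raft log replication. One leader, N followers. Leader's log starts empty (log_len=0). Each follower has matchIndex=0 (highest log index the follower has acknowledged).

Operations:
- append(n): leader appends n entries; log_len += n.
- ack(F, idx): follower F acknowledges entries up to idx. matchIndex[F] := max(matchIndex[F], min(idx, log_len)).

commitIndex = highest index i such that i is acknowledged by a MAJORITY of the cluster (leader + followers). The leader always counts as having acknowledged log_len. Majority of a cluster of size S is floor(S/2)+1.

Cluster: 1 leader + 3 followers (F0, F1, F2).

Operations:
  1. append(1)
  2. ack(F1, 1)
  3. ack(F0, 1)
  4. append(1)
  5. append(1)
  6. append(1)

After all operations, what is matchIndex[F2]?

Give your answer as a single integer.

Answer: 0

Derivation:
Op 1: append 1 -> log_len=1
Op 2: F1 acks idx 1 -> match: F0=0 F1=1 F2=0; commitIndex=0
Op 3: F0 acks idx 1 -> match: F0=1 F1=1 F2=0; commitIndex=1
Op 4: append 1 -> log_len=2
Op 5: append 1 -> log_len=3
Op 6: append 1 -> log_len=4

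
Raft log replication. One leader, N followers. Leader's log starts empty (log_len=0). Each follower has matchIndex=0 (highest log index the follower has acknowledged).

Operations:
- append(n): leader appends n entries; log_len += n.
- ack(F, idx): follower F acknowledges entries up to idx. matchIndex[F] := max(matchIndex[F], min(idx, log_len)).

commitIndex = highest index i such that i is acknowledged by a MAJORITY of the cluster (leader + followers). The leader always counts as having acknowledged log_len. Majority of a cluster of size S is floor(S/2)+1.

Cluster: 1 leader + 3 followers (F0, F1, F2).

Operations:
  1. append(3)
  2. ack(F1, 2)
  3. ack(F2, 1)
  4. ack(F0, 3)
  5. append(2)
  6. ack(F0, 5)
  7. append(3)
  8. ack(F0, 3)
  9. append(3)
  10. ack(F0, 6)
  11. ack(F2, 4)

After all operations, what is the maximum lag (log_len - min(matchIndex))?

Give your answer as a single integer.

Op 1: append 3 -> log_len=3
Op 2: F1 acks idx 2 -> match: F0=0 F1=2 F2=0; commitIndex=0
Op 3: F2 acks idx 1 -> match: F0=0 F1=2 F2=1; commitIndex=1
Op 4: F0 acks idx 3 -> match: F0=3 F1=2 F2=1; commitIndex=2
Op 5: append 2 -> log_len=5
Op 6: F0 acks idx 5 -> match: F0=5 F1=2 F2=1; commitIndex=2
Op 7: append 3 -> log_len=8
Op 8: F0 acks idx 3 -> match: F0=5 F1=2 F2=1; commitIndex=2
Op 9: append 3 -> log_len=11
Op 10: F0 acks idx 6 -> match: F0=6 F1=2 F2=1; commitIndex=2
Op 11: F2 acks idx 4 -> match: F0=6 F1=2 F2=4; commitIndex=4

Answer: 9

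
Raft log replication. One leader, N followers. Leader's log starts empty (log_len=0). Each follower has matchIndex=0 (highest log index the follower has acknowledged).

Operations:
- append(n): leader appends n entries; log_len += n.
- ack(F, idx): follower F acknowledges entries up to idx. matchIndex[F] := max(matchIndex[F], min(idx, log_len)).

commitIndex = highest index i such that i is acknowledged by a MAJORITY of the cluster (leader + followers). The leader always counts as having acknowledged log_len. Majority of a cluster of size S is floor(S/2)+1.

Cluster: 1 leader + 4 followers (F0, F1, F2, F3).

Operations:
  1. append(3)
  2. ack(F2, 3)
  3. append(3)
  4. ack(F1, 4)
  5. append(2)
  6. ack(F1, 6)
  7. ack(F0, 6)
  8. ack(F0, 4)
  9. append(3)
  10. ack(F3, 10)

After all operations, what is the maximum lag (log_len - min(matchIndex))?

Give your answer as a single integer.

Answer: 8

Derivation:
Op 1: append 3 -> log_len=3
Op 2: F2 acks idx 3 -> match: F0=0 F1=0 F2=3 F3=0; commitIndex=0
Op 3: append 3 -> log_len=6
Op 4: F1 acks idx 4 -> match: F0=0 F1=4 F2=3 F3=0; commitIndex=3
Op 5: append 2 -> log_len=8
Op 6: F1 acks idx 6 -> match: F0=0 F1=6 F2=3 F3=0; commitIndex=3
Op 7: F0 acks idx 6 -> match: F0=6 F1=6 F2=3 F3=0; commitIndex=6
Op 8: F0 acks idx 4 -> match: F0=6 F1=6 F2=3 F3=0; commitIndex=6
Op 9: append 3 -> log_len=11
Op 10: F3 acks idx 10 -> match: F0=6 F1=6 F2=3 F3=10; commitIndex=6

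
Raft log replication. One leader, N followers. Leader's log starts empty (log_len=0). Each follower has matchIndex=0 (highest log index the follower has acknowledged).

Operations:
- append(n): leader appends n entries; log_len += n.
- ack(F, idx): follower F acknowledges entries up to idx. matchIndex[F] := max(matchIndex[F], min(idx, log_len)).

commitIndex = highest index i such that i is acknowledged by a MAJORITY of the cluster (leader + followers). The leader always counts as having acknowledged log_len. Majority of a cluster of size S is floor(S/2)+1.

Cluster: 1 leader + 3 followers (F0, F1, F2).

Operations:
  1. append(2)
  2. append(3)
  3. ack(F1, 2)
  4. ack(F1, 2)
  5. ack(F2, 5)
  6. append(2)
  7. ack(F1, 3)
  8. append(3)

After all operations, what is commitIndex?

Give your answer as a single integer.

Answer: 3

Derivation:
Op 1: append 2 -> log_len=2
Op 2: append 3 -> log_len=5
Op 3: F1 acks idx 2 -> match: F0=0 F1=2 F2=0; commitIndex=0
Op 4: F1 acks idx 2 -> match: F0=0 F1=2 F2=0; commitIndex=0
Op 5: F2 acks idx 5 -> match: F0=0 F1=2 F2=5; commitIndex=2
Op 6: append 2 -> log_len=7
Op 7: F1 acks idx 3 -> match: F0=0 F1=3 F2=5; commitIndex=3
Op 8: append 3 -> log_len=10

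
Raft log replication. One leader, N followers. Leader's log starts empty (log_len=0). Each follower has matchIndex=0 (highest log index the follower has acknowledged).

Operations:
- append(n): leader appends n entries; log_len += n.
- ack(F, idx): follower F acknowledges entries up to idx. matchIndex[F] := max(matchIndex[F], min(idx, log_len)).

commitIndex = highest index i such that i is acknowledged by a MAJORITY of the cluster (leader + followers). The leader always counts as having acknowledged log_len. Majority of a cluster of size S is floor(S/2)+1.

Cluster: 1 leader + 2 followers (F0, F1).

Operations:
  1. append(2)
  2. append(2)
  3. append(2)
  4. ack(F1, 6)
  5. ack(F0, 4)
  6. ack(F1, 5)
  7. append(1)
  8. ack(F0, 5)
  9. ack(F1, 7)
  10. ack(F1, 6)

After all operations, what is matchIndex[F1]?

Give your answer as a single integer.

Op 1: append 2 -> log_len=2
Op 2: append 2 -> log_len=4
Op 3: append 2 -> log_len=6
Op 4: F1 acks idx 6 -> match: F0=0 F1=6; commitIndex=6
Op 5: F0 acks idx 4 -> match: F0=4 F1=6; commitIndex=6
Op 6: F1 acks idx 5 -> match: F0=4 F1=6; commitIndex=6
Op 7: append 1 -> log_len=7
Op 8: F0 acks idx 5 -> match: F0=5 F1=6; commitIndex=6
Op 9: F1 acks idx 7 -> match: F0=5 F1=7; commitIndex=7
Op 10: F1 acks idx 6 -> match: F0=5 F1=7; commitIndex=7

Answer: 7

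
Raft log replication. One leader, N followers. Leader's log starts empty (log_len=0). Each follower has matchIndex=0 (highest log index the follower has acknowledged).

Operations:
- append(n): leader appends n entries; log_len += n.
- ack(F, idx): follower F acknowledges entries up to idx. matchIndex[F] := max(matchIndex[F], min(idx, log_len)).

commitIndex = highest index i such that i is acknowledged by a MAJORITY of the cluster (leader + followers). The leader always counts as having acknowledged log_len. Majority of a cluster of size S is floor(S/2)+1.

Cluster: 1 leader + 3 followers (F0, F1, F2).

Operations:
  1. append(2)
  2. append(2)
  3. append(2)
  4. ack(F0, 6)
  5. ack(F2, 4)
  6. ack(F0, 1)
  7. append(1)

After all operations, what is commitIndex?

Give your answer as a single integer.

Answer: 4

Derivation:
Op 1: append 2 -> log_len=2
Op 2: append 2 -> log_len=4
Op 3: append 2 -> log_len=6
Op 4: F0 acks idx 6 -> match: F0=6 F1=0 F2=0; commitIndex=0
Op 5: F2 acks idx 4 -> match: F0=6 F1=0 F2=4; commitIndex=4
Op 6: F0 acks idx 1 -> match: F0=6 F1=0 F2=4; commitIndex=4
Op 7: append 1 -> log_len=7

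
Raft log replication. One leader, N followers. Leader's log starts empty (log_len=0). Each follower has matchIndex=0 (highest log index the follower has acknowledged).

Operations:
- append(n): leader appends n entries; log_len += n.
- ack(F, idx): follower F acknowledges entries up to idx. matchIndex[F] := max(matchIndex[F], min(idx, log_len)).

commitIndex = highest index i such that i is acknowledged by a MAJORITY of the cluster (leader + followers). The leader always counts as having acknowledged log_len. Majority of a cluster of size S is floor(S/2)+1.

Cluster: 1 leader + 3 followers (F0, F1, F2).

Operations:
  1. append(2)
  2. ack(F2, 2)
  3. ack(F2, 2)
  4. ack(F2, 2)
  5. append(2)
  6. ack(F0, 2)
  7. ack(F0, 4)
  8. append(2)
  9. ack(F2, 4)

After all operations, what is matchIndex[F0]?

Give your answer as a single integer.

Answer: 4

Derivation:
Op 1: append 2 -> log_len=2
Op 2: F2 acks idx 2 -> match: F0=0 F1=0 F2=2; commitIndex=0
Op 3: F2 acks idx 2 -> match: F0=0 F1=0 F2=2; commitIndex=0
Op 4: F2 acks idx 2 -> match: F0=0 F1=0 F2=2; commitIndex=0
Op 5: append 2 -> log_len=4
Op 6: F0 acks idx 2 -> match: F0=2 F1=0 F2=2; commitIndex=2
Op 7: F0 acks idx 4 -> match: F0=4 F1=0 F2=2; commitIndex=2
Op 8: append 2 -> log_len=6
Op 9: F2 acks idx 4 -> match: F0=4 F1=0 F2=4; commitIndex=4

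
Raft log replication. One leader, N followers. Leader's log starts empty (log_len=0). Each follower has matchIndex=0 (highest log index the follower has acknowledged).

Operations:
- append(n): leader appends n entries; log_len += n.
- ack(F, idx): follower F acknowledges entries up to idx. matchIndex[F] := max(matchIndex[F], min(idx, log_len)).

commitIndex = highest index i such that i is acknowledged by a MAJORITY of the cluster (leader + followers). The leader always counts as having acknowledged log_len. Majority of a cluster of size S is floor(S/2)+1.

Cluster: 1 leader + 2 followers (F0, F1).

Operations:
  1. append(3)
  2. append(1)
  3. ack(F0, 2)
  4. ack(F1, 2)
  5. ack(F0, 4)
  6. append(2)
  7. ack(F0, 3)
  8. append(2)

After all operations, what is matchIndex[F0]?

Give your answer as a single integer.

Answer: 4

Derivation:
Op 1: append 3 -> log_len=3
Op 2: append 1 -> log_len=4
Op 3: F0 acks idx 2 -> match: F0=2 F1=0; commitIndex=2
Op 4: F1 acks idx 2 -> match: F0=2 F1=2; commitIndex=2
Op 5: F0 acks idx 4 -> match: F0=4 F1=2; commitIndex=4
Op 6: append 2 -> log_len=6
Op 7: F0 acks idx 3 -> match: F0=4 F1=2; commitIndex=4
Op 8: append 2 -> log_len=8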